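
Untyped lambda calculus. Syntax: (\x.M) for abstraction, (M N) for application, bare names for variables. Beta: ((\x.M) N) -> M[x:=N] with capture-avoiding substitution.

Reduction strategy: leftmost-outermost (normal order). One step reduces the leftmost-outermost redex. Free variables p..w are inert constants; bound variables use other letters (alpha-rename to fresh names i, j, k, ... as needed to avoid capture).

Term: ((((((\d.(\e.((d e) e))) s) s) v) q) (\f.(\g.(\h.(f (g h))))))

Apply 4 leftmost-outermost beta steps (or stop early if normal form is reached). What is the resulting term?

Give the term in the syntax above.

Step 0: ((((((\d.(\e.((d e) e))) s) s) v) q) (\f.(\g.(\h.(f (g h))))))
Step 1: (((((\e.((s e) e)) s) v) q) (\f.(\g.(\h.(f (g h))))))
Step 2: (((((s s) s) v) q) (\f.(\g.(\h.(f (g h))))))
Step 3: (normal form reached)

Answer: (((((s s) s) v) q) (\f.(\g.(\h.(f (g h))))))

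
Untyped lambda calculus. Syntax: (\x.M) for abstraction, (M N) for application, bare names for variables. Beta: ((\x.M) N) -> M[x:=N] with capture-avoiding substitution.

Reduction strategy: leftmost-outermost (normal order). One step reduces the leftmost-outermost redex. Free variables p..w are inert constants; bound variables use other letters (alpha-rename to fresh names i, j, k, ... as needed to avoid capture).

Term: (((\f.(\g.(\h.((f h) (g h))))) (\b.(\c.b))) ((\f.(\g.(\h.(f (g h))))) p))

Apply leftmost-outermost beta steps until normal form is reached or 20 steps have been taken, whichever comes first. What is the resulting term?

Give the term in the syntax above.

Answer: (\h.h)

Derivation:
Step 0: (((\f.(\g.(\h.((f h) (g h))))) (\b.(\c.b))) ((\f.(\g.(\h.(f (g h))))) p))
Step 1: ((\g.(\h.(((\b.(\c.b)) h) (g h)))) ((\f.(\g.(\h.(f (g h))))) p))
Step 2: (\h.(((\b.(\c.b)) h) (((\f.(\g.(\h.(f (g h))))) p) h)))
Step 3: (\h.((\c.h) (((\f.(\g.(\h.(f (g h))))) p) h)))
Step 4: (\h.h)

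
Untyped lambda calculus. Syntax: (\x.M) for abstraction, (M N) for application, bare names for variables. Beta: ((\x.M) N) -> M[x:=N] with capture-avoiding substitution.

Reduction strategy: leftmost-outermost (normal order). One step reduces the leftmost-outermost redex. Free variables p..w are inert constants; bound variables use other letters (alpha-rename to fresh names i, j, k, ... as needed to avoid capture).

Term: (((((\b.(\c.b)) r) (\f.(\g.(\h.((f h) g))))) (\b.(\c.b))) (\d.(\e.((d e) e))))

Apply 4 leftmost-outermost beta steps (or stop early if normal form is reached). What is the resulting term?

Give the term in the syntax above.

Step 0: (((((\b.(\c.b)) r) (\f.(\g.(\h.((f h) g))))) (\b.(\c.b))) (\d.(\e.((d e) e))))
Step 1: ((((\c.r) (\f.(\g.(\h.((f h) g))))) (\b.(\c.b))) (\d.(\e.((d e) e))))
Step 2: ((r (\b.(\c.b))) (\d.(\e.((d e) e))))
Step 3: (normal form reached)

Answer: ((r (\b.(\c.b))) (\d.(\e.((d e) e))))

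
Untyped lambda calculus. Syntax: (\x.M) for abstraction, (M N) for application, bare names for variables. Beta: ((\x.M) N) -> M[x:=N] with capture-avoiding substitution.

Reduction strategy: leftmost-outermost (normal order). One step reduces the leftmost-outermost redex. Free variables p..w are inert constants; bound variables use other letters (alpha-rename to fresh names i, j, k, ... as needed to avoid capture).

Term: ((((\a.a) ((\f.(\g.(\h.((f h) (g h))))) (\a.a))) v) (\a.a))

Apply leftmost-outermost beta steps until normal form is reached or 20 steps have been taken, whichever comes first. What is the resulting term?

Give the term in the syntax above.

Step 0: ((((\a.a) ((\f.(\g.(\h.((f h) (g h))))) (\a.a))) v) (\a.a))
Step 1: ((((\f.(\g.(\h.((f h) (g h))))) (\a.a)) v) (\a.a))
Step 2: (((\g.(\h.(((\a.a) h) (g h)))) v) (\a.a))
Step 3: ((\h.(((\a.a) h) (v h))) (\a.a))
Step 4: (((\a.a) (\a.a)) (v (\a.a)))
Step 5: ((\a.a) (v (\a.a)))
Step 6: (v (\a.a))

Answer: (v (\a.a))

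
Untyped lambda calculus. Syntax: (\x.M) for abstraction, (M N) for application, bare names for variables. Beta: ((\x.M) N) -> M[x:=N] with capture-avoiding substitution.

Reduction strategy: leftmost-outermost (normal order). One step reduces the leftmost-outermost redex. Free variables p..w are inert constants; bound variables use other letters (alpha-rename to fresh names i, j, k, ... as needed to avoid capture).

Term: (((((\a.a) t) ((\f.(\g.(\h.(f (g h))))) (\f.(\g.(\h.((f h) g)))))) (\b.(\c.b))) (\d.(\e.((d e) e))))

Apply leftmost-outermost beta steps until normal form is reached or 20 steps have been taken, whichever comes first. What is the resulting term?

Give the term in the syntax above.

Answer: (((t (\g.(\h.(\i.(\j.(((g h) j) i)))))) (\b.(\c.b))) (\d.(\e.((d e) e))))

Derivation:
Step 0: (((((\a.a) t) ((\f.(\g.(\h.(f (g h))))) (\f.(\g.(\h.((f h) g)))))) (\b.(\c.b))) (\d.(\e.((d e) e))))
Step 1: (((t ((\f.(\g.(\h.(f (g h))))) (\f.(\g.(\h.((f h) g)))))) (\b.(\c.b))) (\d.(\e.((d e) e))))
Step 2: (((t (\g.(\h.((\f.(\g.(\h.((f h) g)))) (g h))))) (\b.(\c.b))) (\d.(\e.((d e) e))))
Step 3: (((t (\g.(\h.(\i.(\j.(((g h) j) i)))))) (\b.(\c.b))) (\d.(\e.((d e) e))))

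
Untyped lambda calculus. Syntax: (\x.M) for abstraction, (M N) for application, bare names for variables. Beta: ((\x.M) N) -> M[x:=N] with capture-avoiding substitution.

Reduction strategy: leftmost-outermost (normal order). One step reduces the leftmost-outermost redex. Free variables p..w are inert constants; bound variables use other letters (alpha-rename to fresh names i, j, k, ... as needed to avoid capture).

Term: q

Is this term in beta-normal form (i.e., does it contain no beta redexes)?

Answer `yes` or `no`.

Term: q
No beta redexes found.

Answer: yes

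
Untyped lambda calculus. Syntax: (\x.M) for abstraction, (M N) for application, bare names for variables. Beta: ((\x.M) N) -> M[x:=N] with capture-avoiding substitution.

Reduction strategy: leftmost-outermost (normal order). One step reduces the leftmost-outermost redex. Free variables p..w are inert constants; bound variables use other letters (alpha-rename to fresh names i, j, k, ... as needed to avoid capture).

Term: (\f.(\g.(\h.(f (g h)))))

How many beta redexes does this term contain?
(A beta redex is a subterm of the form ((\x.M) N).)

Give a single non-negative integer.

Answer: 0

Derivation:
Term: (\f.(\g.(\h.(f (g h)))))
  (no redexes)
Total redexes: 0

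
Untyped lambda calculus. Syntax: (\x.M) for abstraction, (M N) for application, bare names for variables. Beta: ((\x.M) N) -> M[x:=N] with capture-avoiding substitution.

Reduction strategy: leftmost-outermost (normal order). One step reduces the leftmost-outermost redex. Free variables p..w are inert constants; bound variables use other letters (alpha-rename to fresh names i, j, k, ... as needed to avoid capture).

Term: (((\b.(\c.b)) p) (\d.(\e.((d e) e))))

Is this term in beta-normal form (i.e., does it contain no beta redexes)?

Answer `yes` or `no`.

Term: (((\b.(\c.b)) p) (\d.(\e.((d e) e))))
Found 1 beta redex(es).

Answer: no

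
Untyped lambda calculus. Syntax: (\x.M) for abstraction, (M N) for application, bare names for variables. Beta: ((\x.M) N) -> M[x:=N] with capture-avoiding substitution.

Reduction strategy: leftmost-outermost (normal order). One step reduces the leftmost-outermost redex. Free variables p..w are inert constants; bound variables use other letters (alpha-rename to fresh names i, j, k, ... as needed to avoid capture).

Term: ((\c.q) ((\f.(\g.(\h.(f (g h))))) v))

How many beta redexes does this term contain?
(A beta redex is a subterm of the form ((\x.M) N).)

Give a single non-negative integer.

Term: ((\c.q) ((\f.(\g.(\h.(f (g h))))) v))
  Redex: ((\c.q) ((\f.(\g.(\h.(f (g h))))) v))
  Redex: ((\f.(\g.(\h.(f (g h))))) v)
Total redexes: 2

Answer: 2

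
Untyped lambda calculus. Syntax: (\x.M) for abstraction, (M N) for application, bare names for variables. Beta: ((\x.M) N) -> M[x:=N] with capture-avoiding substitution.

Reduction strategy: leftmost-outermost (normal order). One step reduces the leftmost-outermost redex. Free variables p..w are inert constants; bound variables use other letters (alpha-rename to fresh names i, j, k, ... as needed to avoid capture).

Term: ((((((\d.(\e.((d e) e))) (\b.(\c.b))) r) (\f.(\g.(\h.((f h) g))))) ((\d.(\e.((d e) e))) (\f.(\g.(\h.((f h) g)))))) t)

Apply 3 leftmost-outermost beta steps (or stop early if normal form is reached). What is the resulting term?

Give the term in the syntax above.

Step 0: ((((((\d.(\e.((d e) e))) (\b.(\c.b))) r) (\f.(\g.(\h.((f h) g))))) ((\d.(\e.((d e) e))) (\f.(\g.(\h.((f h) g)))))) t)
Step 1: (((((\e.(((\b.(\c.b)) e) e)) r) (\f.(\g.(\h.((f h) g))))) ((\d.(\e.((d e) e))) (\f.(\g.(\h.((f h) g)))))) t)
Step 2: ((((((\b.(\c.b)) r) r) (\f.(\g.(\h.((f h) g))))) ((\d.(\e.((d e) e))) (\f.(\g.(\h.((f h) g)))))) t)
Step 3: (((((\c.r) r) (\f.(\g.(\h.((f h) g))))) ((\d.(\e.((d e) e))) (\f.(\g.(\h.((f h) g)))))) t)

Answer: (((((\c.r) r) (\f.(\g.(\h.((f h) g))))) ((\d.(\e.((d e) e))) (\f.(\g.(\h.((f h) g)))))) t)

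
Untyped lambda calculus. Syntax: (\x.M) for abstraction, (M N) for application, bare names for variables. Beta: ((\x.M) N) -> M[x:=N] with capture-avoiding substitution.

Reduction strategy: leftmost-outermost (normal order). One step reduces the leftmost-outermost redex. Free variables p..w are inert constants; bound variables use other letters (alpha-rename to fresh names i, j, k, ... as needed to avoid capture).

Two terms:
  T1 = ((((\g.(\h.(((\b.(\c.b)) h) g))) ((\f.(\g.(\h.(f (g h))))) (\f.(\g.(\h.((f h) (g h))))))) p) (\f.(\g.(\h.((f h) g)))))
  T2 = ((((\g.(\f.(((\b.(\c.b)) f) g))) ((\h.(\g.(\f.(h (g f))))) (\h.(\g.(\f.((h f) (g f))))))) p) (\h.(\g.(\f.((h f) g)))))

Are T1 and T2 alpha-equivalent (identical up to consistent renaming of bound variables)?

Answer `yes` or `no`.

Answer: yes

Derivation:
Term 1: ((((\g.(\h.(((\b.(\c.b)) h) g))) ((\f.(\g.(\h.(f (g h))))) (\f.(\g.(\h.((f h) (g h))))))) p) (\f.(\g.(\h.((f h) g)))))
Term 2: ((((\g.(\f.(((\b.(\c.b)) f) g))) ((\h.(\g.(\f.(h (g f))))) (\h.(\g.(\f.((h f) (g f))))))) p) (\h.(\g.(\f.((h f) g)))))
Alpha-equivalence: compare structure up to binder renaming.
Result: True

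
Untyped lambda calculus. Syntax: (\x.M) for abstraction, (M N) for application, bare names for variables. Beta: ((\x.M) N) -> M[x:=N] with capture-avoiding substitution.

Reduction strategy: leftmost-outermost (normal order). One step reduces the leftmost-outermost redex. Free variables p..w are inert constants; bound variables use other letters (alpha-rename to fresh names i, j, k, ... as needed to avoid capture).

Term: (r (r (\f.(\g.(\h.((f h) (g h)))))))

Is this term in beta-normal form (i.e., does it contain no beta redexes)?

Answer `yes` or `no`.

Term: (r (r (\f.(\g.(\h.((f h) (g h)))))))
No beta redexes found.

Answer: yes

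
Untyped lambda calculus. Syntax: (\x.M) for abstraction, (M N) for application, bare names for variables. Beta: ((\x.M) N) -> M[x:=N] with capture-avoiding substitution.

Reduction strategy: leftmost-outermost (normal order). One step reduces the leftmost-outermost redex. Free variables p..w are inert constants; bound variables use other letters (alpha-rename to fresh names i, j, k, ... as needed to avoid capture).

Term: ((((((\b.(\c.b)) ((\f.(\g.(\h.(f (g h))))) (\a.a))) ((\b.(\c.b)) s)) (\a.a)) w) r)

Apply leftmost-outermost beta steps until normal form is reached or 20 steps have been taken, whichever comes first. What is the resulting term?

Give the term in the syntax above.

Answer: (w r)

Derivation:
Step 0: ((((((\b.(\c.b)) ((\f.(\g.(\h.(f (g h))))) (\a.a))) ((\b.(\c.b)) s)) (\a.a)) w) r)
Step 1: (((((\c.((\f.(\g.(\h.(f (g h))))) (\a.a))) ((\b.(\c.b)) s)) (\a.a)) w) r)
Step 2: (((((\f.(\g.(\h.(f (g h))))) (\a.a)) (\a.a)) w) r)
Step 3: ((((\g.(\h.((\a.a) (g h)))) (\a.a)) w) r)
Step 4: (((\h.((\a.a) ((\a.a) h))) w) r)
Step 5: (((\a.a) ((\a.a) w)) r)
Step 6: (((\a.a) w) r)
Step 7: (w r)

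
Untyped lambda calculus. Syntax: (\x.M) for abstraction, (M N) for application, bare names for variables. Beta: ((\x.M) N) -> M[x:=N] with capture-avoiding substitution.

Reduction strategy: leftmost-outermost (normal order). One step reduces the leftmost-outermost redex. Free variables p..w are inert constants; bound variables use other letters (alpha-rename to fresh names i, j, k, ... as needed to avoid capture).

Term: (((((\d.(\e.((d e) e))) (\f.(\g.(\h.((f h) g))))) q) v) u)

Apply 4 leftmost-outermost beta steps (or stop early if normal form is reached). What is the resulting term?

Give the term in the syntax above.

Answer: (((\h.((q h) q)) v) u)

Derivation:
Step 0: (((((\d.(\e.((d e) e))) (\f.(\g.(\h.((f h) g))))) q) v) u)
Step 1: ((((\e.(((\f.(\g.(\h.((f h) g)))) e) e)) q) v) u)
Step 2: (((((\f.(\g.(\h.((f h) g)))) q) q) v) u)
Step 3: ((((\g.(\h.((q h) g))) q) v) u)
Step 4: (((\h.((q h) q)) v) u)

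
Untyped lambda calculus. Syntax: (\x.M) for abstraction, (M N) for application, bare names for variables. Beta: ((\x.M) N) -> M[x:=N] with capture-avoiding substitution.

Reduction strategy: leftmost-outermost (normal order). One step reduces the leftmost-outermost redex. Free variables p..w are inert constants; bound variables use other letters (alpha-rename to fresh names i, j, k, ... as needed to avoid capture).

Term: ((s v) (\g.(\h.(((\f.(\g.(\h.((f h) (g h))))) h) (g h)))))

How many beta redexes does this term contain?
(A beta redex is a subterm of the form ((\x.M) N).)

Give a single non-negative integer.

Term: ((s v) (\g.(\h.(((\f.(\g.(\h.((f h) (g h))))) h) (g h)))))
  Redex: ((\f.(\g.(\h.((f h) (g h))))) h)
Total redexes: 1

Answer: 1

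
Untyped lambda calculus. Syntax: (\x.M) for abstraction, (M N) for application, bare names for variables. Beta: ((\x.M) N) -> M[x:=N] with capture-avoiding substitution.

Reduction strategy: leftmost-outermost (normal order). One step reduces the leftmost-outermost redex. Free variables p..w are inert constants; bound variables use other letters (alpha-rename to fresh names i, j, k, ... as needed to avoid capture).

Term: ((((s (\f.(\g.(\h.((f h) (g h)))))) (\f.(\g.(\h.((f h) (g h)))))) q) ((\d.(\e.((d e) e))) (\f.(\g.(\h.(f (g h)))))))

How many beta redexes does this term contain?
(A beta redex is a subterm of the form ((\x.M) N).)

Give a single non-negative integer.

Answer: 1

Derivation:
Term: ((((s (\f.(\g.(\h.((f h) (g h)))))) (\f.(\g.(\h.((f h) (g h)))))) q) ((\d.(\e.((d e) e))) (\f.(\g.(\h.(f (g h)))))))
  Redex: ((\d.(\e.((d e) e))) (\f.(\g.(\h.(f (g h))))))
Total redexes: 1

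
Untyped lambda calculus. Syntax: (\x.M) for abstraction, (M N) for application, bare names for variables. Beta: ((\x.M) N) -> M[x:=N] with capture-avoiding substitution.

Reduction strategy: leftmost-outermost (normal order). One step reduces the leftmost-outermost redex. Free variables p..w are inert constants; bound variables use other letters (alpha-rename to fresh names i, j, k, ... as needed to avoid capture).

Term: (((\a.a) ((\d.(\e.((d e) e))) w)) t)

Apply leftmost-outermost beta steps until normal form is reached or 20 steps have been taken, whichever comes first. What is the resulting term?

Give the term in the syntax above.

Answer: ((w t) t)

Derivation:
Step 0: (((\a.a) ((\d.(\e.((d e) e))) w)) t)
Step 1: (((\d.(\e.((d e) e))) w) t)
Step 2: ((\e.((w e) e)) t)
Step 3: ((w t) t)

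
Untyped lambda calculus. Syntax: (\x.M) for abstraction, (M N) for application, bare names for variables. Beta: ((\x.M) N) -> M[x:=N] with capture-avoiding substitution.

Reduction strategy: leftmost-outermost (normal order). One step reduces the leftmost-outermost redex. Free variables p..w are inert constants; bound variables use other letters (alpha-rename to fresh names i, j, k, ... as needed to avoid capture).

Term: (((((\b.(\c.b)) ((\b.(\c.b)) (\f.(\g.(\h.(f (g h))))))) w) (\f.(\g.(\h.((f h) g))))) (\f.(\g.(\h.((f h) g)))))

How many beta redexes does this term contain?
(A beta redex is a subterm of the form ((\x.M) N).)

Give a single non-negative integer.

Term: (((((\b.(\c.b)) ((\b.(\c.b)) (\f.(\g.(\h.(f (g h))))))) w) (\f.(\g.(\h.((f h) g))))) (\f.(\g.(\h.((f h) g)))))
  Redex: ((\b.(\c.b)) ((\b.(\c.b)) (\f.(\g.(\h.(f (g h)))))))
  Redex: ((\b.(\c.b)) (\f.(\g.(\h.(f (g h))))))
Total redexes: 2

Answer: 2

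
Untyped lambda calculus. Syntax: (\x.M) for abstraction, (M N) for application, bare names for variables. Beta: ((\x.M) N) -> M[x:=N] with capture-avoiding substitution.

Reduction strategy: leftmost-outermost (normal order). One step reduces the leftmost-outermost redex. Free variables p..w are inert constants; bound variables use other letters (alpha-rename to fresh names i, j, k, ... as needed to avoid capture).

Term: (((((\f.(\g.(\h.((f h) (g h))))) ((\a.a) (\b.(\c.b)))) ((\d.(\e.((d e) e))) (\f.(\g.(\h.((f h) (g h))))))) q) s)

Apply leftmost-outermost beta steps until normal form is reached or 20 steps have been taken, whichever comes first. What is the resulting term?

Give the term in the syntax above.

Answer: (q s)

Derivation:
Step 0: (((((\f.(\g.(\h.((f h) (g h))))) ((\a.a) (\b.(\c.b)))) ((\d.(\e.((d e) e))) (\f.(\g.(\h.((f h) (g h))))))) q) s)
Step 1: ((((\g.(\h.((((\a.a) (\b.(\c.b))) h) (g h)))) ((\d.(\e.((d e) e))) (\f.(\g.(\h.((f h) (g h))))))) q) s)
Step 2: (((\h.((((\a.a) (\b.(\c.b))) h) (((\d.(\e.((d e) e))) (\f.(\g.(\h.((f h) (g h)))))) h))) q) s)
Step 3: (((((\a.a) (\b.(\c.b))) q) (((\d.(\e.((d e) e))) (\f.(\g.(\h.((f h) (g h)))))) q)) s)
Step 4: ((((\b.(\c.b)) q) (((\d.(\e.((d e) e))) (\f.(\g.(\h.((f h) (g h)))))) q)) s)
Step 5: (((\c.q) (((\d.(\e.((d e) e))) (\f.(\g.(\h.((f h) (g h)))))) q)) s)
Step 6: (q s)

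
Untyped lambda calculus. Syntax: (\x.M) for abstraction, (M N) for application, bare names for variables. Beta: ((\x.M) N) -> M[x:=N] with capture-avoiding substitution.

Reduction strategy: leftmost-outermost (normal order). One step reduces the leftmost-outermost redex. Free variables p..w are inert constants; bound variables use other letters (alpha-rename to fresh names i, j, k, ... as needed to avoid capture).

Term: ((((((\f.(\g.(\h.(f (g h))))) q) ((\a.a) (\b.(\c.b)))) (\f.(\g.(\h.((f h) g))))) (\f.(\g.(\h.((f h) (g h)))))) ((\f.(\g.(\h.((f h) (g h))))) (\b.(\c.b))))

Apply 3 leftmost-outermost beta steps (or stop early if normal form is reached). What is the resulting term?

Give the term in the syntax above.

Answer: (((q (((\a.a) (\b.(\c.b))) (\f.(\g.(\h.((f h) g)))))) (\f.(\g.(\h.((f h) (g h)))))) ((\f.(\g.(\h.((f h) (g h))))) (\b.(\c.b))))

Derivation:
Step 0: ((((((\f.(\g.(\h.(f (g h))))) q) ((\a.a) (\b.(\c.b)))) (\f.(\g.(\h.((f h) g))))) (\f.(\g.(\h.((f h) (g h)))))) ((\f.(\g.(\h.((f h) (g h))))) (\b.(\c.b))))
Step 1: (((((\g.(\h.(q (g h)))) ((\a.a) (\b.(\c.b)))) (\f.(\g.(\h.((f h) g))))) (\f.(\g.(\h.((f h) (g h)))))) ((\f.(\g.(\h.((f h) (g h))))) (\b.(\c.b))))
Step 2: ((((\h.(q (((\a.a) (\b.(\c.b))) h))) (\f.(\g.(\h.((f h) g))))) (\f.(\g.(\h.((f h) (g h)))))) ((\f.(\g.(\h.((f h) (g h))))) (\b.(\c.b))))
Step 3: (((q (((\a.a) (\b.(\c.b))) (\f.(\g.(\h.((f h) g)))))) (\f.(\g.(\h.((f h) (g h)))))) ((\f.(\g.(\h.((f h) (g h))))) (\b.(\c.b))))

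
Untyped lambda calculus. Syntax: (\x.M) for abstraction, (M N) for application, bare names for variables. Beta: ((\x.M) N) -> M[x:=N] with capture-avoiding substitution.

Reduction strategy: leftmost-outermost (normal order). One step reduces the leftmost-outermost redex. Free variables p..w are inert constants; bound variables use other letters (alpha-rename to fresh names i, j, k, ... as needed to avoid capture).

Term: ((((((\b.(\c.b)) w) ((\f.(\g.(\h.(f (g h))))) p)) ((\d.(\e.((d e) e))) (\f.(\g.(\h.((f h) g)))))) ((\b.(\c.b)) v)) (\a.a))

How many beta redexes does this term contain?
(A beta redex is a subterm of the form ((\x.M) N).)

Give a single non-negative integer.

Term: ((((((\b.(\c.b)) w) ((\f.(\g.(\h.(f (g h))))) p)) ((\d.(\e.((d e) e))) (\f.(\g.(\h.((f h) g)))))) ((\b.(\c.b)) v)) (\a.a))
  Redex: ((\b.(\c.b)) w)
  Redex: ((\f.(\g.(\h.(f (g h))))) p)
  Redex: ((\d.(\e.((d e) e))) (\f.(\g.(\h.((f h) g)))))
  Redex: ((\b.(\c.b)) v)
Total redexes: 4

Answer: 4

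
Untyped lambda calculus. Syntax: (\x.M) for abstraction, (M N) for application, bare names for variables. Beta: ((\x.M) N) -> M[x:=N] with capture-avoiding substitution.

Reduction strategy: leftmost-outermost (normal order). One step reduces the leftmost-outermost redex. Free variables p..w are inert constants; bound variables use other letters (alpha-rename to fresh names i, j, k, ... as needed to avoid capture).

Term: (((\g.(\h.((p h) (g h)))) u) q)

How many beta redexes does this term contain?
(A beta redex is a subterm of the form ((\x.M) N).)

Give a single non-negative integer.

Term: (((\g.(\h.((p h) (g h)))) u) q)
  Redex: ((\g.(\h.((p h) (g h)))) u)
Total redexes: 1

Answer: 1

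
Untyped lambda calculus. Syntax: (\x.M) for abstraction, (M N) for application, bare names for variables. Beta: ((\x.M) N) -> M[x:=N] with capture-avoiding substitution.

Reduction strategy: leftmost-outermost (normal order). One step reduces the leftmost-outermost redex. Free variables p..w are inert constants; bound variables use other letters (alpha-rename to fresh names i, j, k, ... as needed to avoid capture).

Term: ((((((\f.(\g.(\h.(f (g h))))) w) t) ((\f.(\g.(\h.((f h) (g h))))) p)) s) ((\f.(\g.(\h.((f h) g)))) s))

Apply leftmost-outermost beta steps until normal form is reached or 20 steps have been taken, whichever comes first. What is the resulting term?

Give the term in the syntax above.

Step 0: ((((((\f.(\g.(\h.(f (g h))))) w) t) ((\f.(\g.(\h.((f h) (g h))))) p)) s) ((\f.(\g.(\h.((f h) g)))) s))
Step 1: (((((\g.(\h.(w (g h)))) t) ((\f.(\g.(\h.((f h) (g h))))) p)) s) ((\f.(\g.(\h.((f h) g)))) s))
Step 2: ((((\h.(w (t h))) ((\f.(\g.(\h.((f h) (g h))))) p)) s) ((\f.(\g.(\h.((f h) g)))) s))
Step 3: (((w (t ((\f.(\g.(\h.((f h) (g h))))) p))) s) ((\f.(\g.(\h.((f h) g)))) s))
Step 4: (((w (t (\g.(\h.((p h) (g h)))))) s) ((\f.(\g.(\h.((f h) g)))) s))
Step 5: (((w (t (\g.(\h.((p h) (g h)))))) s) (\g.(\h.((s h) g))))

Answer: (((w (t (\g.(\h.((p h) (g h)))))) s) (\g.(\h.((s h) g))))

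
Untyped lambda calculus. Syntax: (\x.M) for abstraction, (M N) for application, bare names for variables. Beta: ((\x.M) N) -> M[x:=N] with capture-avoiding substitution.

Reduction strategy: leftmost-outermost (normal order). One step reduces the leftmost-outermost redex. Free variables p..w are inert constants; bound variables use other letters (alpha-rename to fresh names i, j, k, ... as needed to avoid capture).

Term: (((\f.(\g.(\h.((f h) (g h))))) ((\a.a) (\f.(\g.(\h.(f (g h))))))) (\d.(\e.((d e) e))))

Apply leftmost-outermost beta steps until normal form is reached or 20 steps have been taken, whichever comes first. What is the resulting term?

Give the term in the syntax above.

Answer: (\h.(\i.(h ((h i) i))))

Derivation:
Step 0: (((\f.(\g.(\h.((f h) (g h))))) ((\a.a) (\f.(\g.(\h.(f (g h))))))) (\d.(\e.((d e) e))))
Step 1: ((\g.(\h.((((\a.a) (\f.(\g.(\h.(f (g h)))))) h) (g h)))) (\d.(\e.((d e) e))))
Step 2: (\h.((((\a.a) (\f.(\g.(\h.(f (g h)))))) h) ((\d.(\e.((d e) e))) h)))
Step 3: (\h.(((\f.(\g.(\h.(f (g h))))) h) ((\d.(\e.((d e) e))) h)))
Step 4: (\h.((\g.(\i.(h (g i)))) ((\d.(\e.((d e) e))) h)))
Step 5: (\h.(\i.(h (((\d.(\e.((d e) e))) h) i))))
Step 6: (\h.(\i.(h ((\e.((h e) e)) i))))
Step 7: (\h.(\i.(h ((h i) i))))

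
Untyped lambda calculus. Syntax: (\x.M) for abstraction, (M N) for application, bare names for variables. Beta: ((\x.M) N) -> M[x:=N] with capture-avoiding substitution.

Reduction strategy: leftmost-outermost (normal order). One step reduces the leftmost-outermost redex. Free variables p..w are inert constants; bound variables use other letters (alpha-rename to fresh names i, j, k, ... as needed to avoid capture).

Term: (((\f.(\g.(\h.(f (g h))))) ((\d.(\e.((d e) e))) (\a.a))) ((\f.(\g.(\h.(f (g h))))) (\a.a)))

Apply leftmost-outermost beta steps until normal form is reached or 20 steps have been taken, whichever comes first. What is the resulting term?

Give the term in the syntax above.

Step 0: (((\f.(\g.(\h.(f (g h))))) ((\d.(\e.((d e) e))) (\a.a))) ((\f.(\g.(\h.(f (g h))))) (\a.a)))
Step 1: ((\g.(\h.(((\d.(\e.((d e) e))) (\a.a)) (g h)))) ((\f.(\g.(\h.(f (g h))))) (\a.a)))
Step 2: (\h.(((\d.(\e.((d e) e))) (\a.a)) (((\f.(\g.(\h.(f (g h))))) (\a.a)) h)))
Step 3: (\h.((\e.(((\a.a) e) e)) (((\f.(\g.(\h.(f (g h))))) (\a.a)) h)))
Step 4: (\h.(((\a.a) (((\f.(\g.(\h.(f (g h))))) (\a.a)) h)) (((\f.(\g.(\h.(f (g h))))) (\a.a)) h)))
Step 5: (\h.((((\f.(\g.(\h.(f (g h))))) (\a.a)) h) (((\f.(\g.(\h.(f (g h))))) (\a.a)) h)))
Step 6: (\h.(((\g.(\h.((\a.a) (g h)))) h) (((\f.(\g.(\h.(f (g h))))) (\a.a)) h)))
Step 7: (\h.((\i.((\a.a) (h i))) (((\f.(\g.(\h.(f (g h))))) (\a.a)) h)))
Step 8: (\h.((\a.a) (h (((\f.(\g.(\h.(f (g h))))) (\a.a)) h))))
Step 9: (\h.(h (((\f.(\g.(\h.(f (g h))))) (\a.a)) h)))
Step 10: (\h.(h ((\g.(\h.((\a.a) (g h)))) h)))
Step 11: (\h.(h (\i.((\a.a) (h i)))))
Step 12: (\h.(h (\i.(h i))))

Answer: (\h.(h (\i.(h i))))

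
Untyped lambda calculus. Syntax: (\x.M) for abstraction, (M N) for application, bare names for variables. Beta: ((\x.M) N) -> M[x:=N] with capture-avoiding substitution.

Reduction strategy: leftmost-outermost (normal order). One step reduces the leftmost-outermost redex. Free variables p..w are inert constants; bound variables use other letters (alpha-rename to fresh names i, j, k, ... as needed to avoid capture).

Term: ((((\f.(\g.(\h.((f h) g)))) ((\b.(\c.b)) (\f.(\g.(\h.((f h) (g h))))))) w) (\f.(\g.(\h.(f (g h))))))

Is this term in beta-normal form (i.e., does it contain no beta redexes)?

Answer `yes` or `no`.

Answer: no

Derivation:
Term: ((((\f.(\g.(\h.((f h) g)))) ((\b.(\c.b)) (\f.(\g.(\h.((f h) (g h))))))) w) (\f.(\g.(\h.(f (g h))))))
Found 2 beta redex(es).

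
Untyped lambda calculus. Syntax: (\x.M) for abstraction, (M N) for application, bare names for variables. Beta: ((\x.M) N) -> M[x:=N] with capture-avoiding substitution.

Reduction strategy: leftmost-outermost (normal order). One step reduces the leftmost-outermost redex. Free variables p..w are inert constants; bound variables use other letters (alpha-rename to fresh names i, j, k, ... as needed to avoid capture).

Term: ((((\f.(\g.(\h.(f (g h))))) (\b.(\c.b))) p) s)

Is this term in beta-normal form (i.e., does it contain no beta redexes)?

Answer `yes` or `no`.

Term: ((((\f.(\g.(\h.(f (g h))))) (\b.(\c.b))) p) s)
Found 1 beta redex(es).

Answer: no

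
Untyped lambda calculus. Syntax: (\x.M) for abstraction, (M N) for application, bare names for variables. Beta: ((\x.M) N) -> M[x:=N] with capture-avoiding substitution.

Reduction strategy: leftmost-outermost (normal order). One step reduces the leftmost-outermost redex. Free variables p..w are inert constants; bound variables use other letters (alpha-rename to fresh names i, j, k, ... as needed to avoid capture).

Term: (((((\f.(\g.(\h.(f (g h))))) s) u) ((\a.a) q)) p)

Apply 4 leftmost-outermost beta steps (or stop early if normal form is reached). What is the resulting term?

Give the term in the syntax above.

Answer: ((s (u q)) p)

Derivation:
Step 0: (((((\f.(\g.(\h.(f (g h))))) s) u) ((\a.a) q)) p)
Step 1: ((((\g.(\h.(s (g h)))) u) ((\a.a) q)) p)
Step 2: (((\h.(s (u h))) ((\a.a) q)) p)
Step 3: ((s (u ((\a.a) q))) p)
Step 4: ((s (u q)) p)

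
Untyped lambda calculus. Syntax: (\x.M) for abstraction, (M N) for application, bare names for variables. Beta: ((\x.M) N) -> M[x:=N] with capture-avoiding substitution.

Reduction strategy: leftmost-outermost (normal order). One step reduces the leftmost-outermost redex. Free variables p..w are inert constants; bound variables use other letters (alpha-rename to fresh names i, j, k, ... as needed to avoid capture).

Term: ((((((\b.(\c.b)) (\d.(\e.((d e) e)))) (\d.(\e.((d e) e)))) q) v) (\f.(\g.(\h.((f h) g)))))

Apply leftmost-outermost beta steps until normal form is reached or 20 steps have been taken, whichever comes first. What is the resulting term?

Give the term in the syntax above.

Step 0: ((((((\b.(\c.b)) (\d.(\e.((d e) e)))) (\d.(\e.((d e) e)))) q) v) (\f.(\g.(\h.((f h) g)))))
Step 1: (((((\c.(\d.(\e.((d e) e)))) (\d.(\e.((d e) e)))) q) v) (\f.(\g.(\h.((f h) g)))))
Step 2: ((((\d.(\e.((d e) e))) q) v) (\f.(\g.(\h.((f h) g)))))
Step 3: (((\e.((q e) e)) v) (\f.(\g.(\h.((f h) g)))))
Step 4: (((q v) v) (\f.(\g.(\h.((f h) g)))))

Answer: (((q v) v) (\f.(\g.(\h.((f h) g)))))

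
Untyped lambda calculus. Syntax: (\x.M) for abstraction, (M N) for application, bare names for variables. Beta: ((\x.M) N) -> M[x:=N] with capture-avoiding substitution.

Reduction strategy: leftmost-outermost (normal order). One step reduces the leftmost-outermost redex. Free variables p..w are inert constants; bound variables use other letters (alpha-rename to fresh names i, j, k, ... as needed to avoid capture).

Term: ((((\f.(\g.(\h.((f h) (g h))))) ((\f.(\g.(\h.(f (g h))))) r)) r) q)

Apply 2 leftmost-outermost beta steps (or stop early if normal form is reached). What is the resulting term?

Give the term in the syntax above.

Step 0: ((((\f.(\g.(\h.((f h) (g h))))) ((\f.(\g.(\h.(f (g h))))) r)) r) q)
Step 1: (((\g.(\h.((((\f.(\g.(\h.(f (g h))))) r) h) (g h)))) r) q)
Step 2: ((\h.((((\f.(\g.(\h.(f (g h))))) r) h) (r h))) q)

Answer: ((\h.((((\f.(\g.(\h.(f (g h))))) r) h) (r h))) q)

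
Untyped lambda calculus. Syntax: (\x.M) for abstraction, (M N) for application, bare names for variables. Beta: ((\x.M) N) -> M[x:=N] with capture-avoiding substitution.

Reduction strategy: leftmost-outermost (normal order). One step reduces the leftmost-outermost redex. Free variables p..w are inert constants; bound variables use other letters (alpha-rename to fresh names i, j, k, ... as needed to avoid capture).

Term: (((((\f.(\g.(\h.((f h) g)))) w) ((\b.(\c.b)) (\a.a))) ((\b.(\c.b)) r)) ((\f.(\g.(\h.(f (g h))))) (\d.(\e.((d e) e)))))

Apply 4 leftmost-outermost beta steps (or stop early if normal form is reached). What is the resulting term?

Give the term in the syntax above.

Answer: (((w (\c.r)) ((\b.(\c.b)) (\a.a))) ((\f.(\g.(\h.(f (g h))))) (\d.(\e.((d e) e)))))

Derivation:
Step 0: (((((\f.(\g.(\h.((f h) g)))) w) ((\b.(\c.b)) (\a.a))) ((\b.(\c.b)) r)) ((\f.(\g.(\h.(f (g h))))) (\d.(\e.((d e) e)))))
Step 1: ((((\g.(\h.((w h) g))) ((\b.(\c.b)) (\a.a))) ((\b.(\c.b)) r)) ((\f.(\g.(\h.(f (g h))))) (\d.(\e.((d e) e)))))
Step 2: (((\h.((w h) ((\b.(\c.b)) (\a.a)))) ((\b.(\c.b)) r)) ((\f.(\g.(\h.(f (g h))))) (\d.(\e.((d e) e)))))
Step 3: (((w ((\b.(\c.b)) r)) ((\b.(\c.b)) (\a.a))) ((\f.(\g.(\h.(f (g h))))) (\d.(\e.((d e) e)))))
Step 4: (((w (\c.r)) ((\b.(\c.b)) (\a.a))) ((\f.(\g.(\h.(f (g h))))) (\d.(\e.((d e) e)))))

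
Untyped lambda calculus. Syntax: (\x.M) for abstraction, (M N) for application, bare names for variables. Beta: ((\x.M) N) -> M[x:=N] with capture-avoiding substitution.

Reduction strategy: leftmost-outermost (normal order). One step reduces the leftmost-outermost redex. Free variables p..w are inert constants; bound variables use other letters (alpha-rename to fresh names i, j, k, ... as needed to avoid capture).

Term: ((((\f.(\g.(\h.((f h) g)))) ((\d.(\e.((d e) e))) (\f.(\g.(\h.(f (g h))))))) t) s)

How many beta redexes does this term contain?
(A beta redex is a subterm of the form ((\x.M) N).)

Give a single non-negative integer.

Answer: 2

Derivation:
Term: ((((\f.(\g.(\h.((f h) g)))) ((\d.(\e.((d e) e))) (\f.(\g.(\h.(f (g h))))))) t) s)
  Redex: ((\f.(\g.(\h.((f h) g)))) ((\d.(\e.((d e) e))) (\f.(\g.(\h.(f (g h)))))))
  Redex: ((\d.(\e.((d e) e))) (\f.(\g.(\h.(f (g h))))))
Total redexes: 2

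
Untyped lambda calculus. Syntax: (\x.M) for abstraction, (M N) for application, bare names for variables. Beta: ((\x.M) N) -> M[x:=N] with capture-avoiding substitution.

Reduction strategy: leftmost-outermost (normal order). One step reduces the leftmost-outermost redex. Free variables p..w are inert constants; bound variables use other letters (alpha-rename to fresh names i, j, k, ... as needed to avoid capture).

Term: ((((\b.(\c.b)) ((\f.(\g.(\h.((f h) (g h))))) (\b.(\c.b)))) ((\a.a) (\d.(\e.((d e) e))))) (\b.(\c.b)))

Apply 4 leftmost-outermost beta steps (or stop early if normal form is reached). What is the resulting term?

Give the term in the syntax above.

Answer: (\h.(((\b.(\c.b)) h) ((\b.(\c.b)) h)))

Derivation:
Step 0: ((((\b.(\c.b)) ((\f.(\g.(\h.((f h) (g h))))) (\b.(\c.b)))) ((\a.a) (\d.(\e.((d e) e))))) (\b.(\c.b)))
Step 1: (((\c.((\f.(\g.(\h.((f h) (g h))))) (\b.(\c.b)))) ((\a.a) (\d.(\e.((d e) e))))) (\b.(\c.b)))
Step 2: (((\f.(\g.(\h.((f h) (g h))))) (\b.(\c.b))) (\b.(\c.b)))
Step 3: ((\g.(\h.(((\b.(\c.b)) h) (g h)))) (\b.(\c.b)))
Step 4: (\h.(((\b.(\c.b)) h) ((\b.(\c.b)) h)))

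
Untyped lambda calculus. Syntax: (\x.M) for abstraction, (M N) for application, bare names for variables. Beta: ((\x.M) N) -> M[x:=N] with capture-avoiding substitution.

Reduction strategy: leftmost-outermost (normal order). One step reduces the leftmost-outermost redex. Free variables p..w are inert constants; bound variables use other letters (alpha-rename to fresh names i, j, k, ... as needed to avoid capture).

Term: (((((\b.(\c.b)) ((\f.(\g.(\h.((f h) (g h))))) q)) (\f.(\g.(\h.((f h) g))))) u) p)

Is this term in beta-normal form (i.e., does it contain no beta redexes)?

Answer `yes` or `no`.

Answer: no

Derivation:
Term: (((((\b.(\c.b)) ((\f.(\g.(\h.((f h) (g h))))) q)) (\f.(\g.(\h.((f h) g))))) u) p)
Found 2 beta redex(es).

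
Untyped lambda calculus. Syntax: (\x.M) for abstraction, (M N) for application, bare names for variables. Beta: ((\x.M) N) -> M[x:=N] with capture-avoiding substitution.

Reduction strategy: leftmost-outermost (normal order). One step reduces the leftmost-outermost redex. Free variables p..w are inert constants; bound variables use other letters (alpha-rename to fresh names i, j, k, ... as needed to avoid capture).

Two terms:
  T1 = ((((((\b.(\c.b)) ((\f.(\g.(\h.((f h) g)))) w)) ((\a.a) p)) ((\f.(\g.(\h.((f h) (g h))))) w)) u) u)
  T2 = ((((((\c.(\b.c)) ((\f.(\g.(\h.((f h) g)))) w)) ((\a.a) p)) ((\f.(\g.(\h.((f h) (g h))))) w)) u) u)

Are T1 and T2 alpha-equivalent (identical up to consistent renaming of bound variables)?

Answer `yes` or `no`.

Answer: yes

Derivation:
Term 1: ((((((\b.(\c.b)) ((\f.(\g.(\h.((f h) g)))) w)) ((\a.a) p)) ((\f.(\g.(\h.((f h) (g h))))) w)) u) u)
Term 2: ((((((\c.(\b.c)) ((\f.(\g.(\h.((f h) g)))) w)) ((\a.a) p)) ((\f.(\g.(\h.((f h) (g h))))) w)) u) u)
Alpha-equivalence: compare structure up to binder renaming.
Result: True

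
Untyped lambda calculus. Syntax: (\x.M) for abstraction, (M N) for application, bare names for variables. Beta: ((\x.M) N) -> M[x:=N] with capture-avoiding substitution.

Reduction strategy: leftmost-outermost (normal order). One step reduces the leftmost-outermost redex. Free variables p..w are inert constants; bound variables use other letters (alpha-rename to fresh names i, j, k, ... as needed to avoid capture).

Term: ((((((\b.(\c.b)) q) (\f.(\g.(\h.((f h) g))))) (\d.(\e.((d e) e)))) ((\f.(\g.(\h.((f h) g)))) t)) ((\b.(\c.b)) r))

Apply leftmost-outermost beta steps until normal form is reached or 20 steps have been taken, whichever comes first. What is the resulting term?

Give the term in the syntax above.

Answer: (((q (\d.(\e.((d e) e)))) (\g.(\h.((t h) g)))) (\c.r))

Derivation:
Step 0: ((((((\b.(\c.b)) q) (\f.(\g.(\h.((f h) g))))) (\d.(\e.((d e) e)))) ((\f.(\g.(\h.((f h) g)))) t)) ((\b.(\c.b)) r))
Step 1: (((((\c.q) (\f.(\g.(\h.((f h) g))))) (\d.(\e.((d e) e)))) ((\f.(\g.(\h.((f h) g)))) t)) ((\b.(\c.b)) r))
Step 2: (((q (\d.(\e.((d e) e)))) ((\f.(\g.(\h.((f h) g)))) t)) ((\b.(\c.b)) r))
Step 3: (((q (\d.(\e.((d e) e)))) (\g.(\h.((t h) g)))) ((\b.(\c.b)) r))
Step 4: (((q (\d.(\e.((d e) e)))) (\g.(\h.((t h) g)))) (\c.r))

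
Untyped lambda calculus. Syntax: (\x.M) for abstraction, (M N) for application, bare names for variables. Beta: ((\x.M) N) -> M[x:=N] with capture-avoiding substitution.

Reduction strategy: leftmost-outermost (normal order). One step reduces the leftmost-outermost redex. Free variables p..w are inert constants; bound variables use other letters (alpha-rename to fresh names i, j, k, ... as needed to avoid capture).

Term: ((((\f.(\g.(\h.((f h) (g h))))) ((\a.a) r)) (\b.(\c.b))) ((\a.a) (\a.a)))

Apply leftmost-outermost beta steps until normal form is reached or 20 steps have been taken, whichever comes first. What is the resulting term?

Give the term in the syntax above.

Answer: ((r (\a.a)) (\c.(\a.a)))

Derivation:
Step 0: ((((\f.(\g.(\h.((f h) (g h))))) ((\a.a) r)) (\b.(\c.b))) ((\a.a) (\a.a)))
Step 1: (((\g.(\h.((((\a.a) r) h) (g h)))) (\b.(\c.b))) ((\a.a) (\a.a)))
Step 2: ((\h.((((\a.a) r) h) ((\b.(\c.b)) h))) ((\a.a) (\a.a)))
Step 3: ((((\a.a) r) ((\a.a) (\a.a))) ((\b.(\c.b)) ((\a.a) (\a.a))))
Step 4: ((r ((\a.a) (\a.a))) ((\b.(\c.b)) ((\a.a) (\a.a))))
Step 5: ((r (\a.a)) ((\b.(\c.b)) ((\a.a) (\a.a))))
Step 6: ((r (\a.a)) (\c.((\a.a) (\a.a))))
Step 7: ((r (\a.a)) (\c.(\a.a)))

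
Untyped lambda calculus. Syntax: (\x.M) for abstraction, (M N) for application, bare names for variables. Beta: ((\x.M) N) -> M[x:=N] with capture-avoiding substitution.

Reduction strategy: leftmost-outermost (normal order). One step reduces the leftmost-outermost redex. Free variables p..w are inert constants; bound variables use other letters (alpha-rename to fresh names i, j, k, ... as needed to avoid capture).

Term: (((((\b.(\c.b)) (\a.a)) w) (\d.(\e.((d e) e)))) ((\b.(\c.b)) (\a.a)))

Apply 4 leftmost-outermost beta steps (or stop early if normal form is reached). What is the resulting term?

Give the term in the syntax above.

Step 0: (((((\b.(\c.b)) (\a.a)) w) (\d.(\e.((d e) e)))) ((\b.(\c.b)) (\a.a)))
Step 1: ((((\c.(\a.a)) w) (\d.(\e.((d e) e)))) ((\b.(\c.b)) (\a.a)))
Step 2: (((\a.a) (\d.(\e.((d e) e)))) ((\b.(\c.b)) (\a.a)))
Step 3: ((\d.(\e.((d e) e))) ((\b.(\c.b)) (\a.a)))
Step 4: (\e.((((\b.(\c.b)) (\a.a)) e) e))

Answer: (\e.((((\b.(\c.b)) (\a.a)) e) e))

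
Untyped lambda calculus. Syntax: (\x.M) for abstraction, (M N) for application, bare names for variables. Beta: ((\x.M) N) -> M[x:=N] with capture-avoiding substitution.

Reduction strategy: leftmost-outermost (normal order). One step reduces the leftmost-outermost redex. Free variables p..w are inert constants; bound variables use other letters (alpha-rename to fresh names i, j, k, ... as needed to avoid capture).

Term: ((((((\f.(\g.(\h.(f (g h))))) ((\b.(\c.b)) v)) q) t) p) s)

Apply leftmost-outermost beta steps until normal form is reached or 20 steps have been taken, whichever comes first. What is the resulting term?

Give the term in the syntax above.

Answer: ((v p) s)

Derivation:
Step 0: ((((((\f.(\g.(\h.(f (g h))))) ((\b.(\c.b)) v)) q) t) p) s)
Step 1: (((((\g.(\h.(((\b.(\c.b)) v) (g h)))) q) t) p) s)
Step 2: ((((\h.(((\b.(\c.b)) v) (q h))) t) p) s)
Step 3: (((((\b.(\c.b)) v) (q t)) p) s)
Step 4: ((((\c.v) (q t)) p) s)
Step 5: ((v p) s)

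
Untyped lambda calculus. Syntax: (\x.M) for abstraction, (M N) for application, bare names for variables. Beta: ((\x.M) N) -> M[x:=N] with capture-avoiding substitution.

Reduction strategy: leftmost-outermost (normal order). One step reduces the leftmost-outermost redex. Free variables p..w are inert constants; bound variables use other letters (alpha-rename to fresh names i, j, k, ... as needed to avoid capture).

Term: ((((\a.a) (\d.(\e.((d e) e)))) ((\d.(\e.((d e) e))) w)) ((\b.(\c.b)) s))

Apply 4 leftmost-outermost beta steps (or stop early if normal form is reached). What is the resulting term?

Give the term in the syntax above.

Step 0: ((((\a.a) (\d.(\e.((d e) e)))) ((\d.(\e.((d e) e))) w)) ((\b.(\c.b)) s))
Step 1: (((\d.(\e.((d e) e))) ((\d.(\e.((d e) e))) w)) ((\b.(\c.b)) s))
Step 2: ((\e.((((\d.(\e.((d e) e))) w) e) e)) ((\b.(\c.b)) s))
Step 3: ((((\d.(\e.((d e) e))) w) ((\b.(\c.b)) s)) ((\b.(\c.b)) s))
Step 4: (((\e.((w e) e)) ((\b.(\c.b)) s)) ((\b.(\c.b)) s))

Answer: (((\e.((w e) e)) ((\b.(\c.b)) s)) ((\b.(\c.b)) s))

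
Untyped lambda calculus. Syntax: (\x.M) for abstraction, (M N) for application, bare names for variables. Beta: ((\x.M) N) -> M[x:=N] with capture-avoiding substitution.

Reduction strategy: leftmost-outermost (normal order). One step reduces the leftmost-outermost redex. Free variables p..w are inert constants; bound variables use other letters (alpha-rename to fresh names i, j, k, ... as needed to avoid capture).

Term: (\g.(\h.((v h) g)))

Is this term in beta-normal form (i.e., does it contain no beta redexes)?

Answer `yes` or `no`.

Term: (\g.(\h.((v h) g)))
No beta redexes found.

Answer: yes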